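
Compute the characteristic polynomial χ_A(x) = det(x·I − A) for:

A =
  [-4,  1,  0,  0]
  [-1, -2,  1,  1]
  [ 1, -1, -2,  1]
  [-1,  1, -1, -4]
x^4 + 12*x^3 + 54*x^2 + 108*x + 81

Expanding det(x·I − A) (e.g. by cofactor expansion or by noting that A is similar to its Jordan form J, which has the same characteristic polynomial as A) gives
  χ_A(x) = x^4 + 12*x^3 + 54*x^2 + 108*x + 81
which factors as (x + 3)^4. The eigenvalues (with algebraic multiplicities) are λ = -3 with multiplicity 4.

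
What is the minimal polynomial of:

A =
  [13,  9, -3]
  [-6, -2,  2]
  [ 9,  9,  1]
x^2 - 8*x + 16

The characteristic polynomial is χ_A(x) = (x - 4)^3, so the eigenvalues are known. The minimal polynomial is
  m_A(x) = Π_λ (x − λ)^{k_λ}
where k_λ is the size of the *largest* Jordan block for λ (equivalently, the smallest k with (A − λI)^k v = 0 for every generalised eigenvector v of λ).

  λ = 4: largest Jordan block has size 2, contributing (x − 4)^2

So m_A(x) = (x - 4)^2 = x^2 - 8*x + 16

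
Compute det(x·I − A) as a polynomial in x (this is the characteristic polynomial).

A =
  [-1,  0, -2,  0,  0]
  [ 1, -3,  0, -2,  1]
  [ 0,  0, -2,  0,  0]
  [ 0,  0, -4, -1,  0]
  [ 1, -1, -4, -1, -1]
x^5 + 8*x^4 + 25*x^3 + 38*x^2 + 28*x + 8

Expanding det(x·I − A) (e.g. by cofactor expansion or by noting that A is similar to its Jordan form J, which has the same characteristic polynomial as A) gives
  χ_A(x) = x^5 + 8*x^4 + 25*x^3 + 38*x^2 + 28*x + 8
which factors as (x + 1)^2*(x + 2)^3. The eigenvalues (with algebraic multiplicities) are λ = -2 with multiplicity 3, λ = -1 with multiplicity 2.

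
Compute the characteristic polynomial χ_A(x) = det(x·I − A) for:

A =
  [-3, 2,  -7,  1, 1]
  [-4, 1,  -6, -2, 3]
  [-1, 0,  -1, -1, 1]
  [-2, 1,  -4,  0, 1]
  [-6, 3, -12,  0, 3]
x^5

Expanding det(x·I − A) (e.g. by cofactor expansion or by noting that A is similar to its Jordan form J, which has the same characteristic polynomial as A) gives
  χ_A(x) = x^5
which factors as x^5. The eigenvalues (with algebraic multiplicities) are λ = 0 with multiplicity 5.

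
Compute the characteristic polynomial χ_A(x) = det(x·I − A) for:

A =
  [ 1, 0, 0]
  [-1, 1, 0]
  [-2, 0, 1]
x^3 - 3*x^2 + 3*x - 1

Expanding det(x·I − A) (e.g. by cofactor expansion or by noting that A is similar to its Jordan form J, which has the same characteristic polynomial as A) gives
  χ_A(x) = x^3 - 3*x^2 + 3*x - 1
which factors as (x - 1)^3. The eigenvalues (with algebraic multiplicities) are λ = 1 with multiplicity 3.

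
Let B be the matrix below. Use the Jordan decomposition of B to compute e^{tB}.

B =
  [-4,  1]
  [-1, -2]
e^{tB} =
  [-t*exp(-3*t) + exp(-3*t), t*exp(-3*t)]
  [-t*exp(-3*t), t*exp(-3*t) + exp(-3*t)]

Strategy: write B = P · J · P⁻¹ where J is a Jordan canonical form, so e^{tB} = P · e^{tJ} · P⁻¹, and e^{tJ} can be computed block-by-block.

B has Jordan form
J =
  [-3,  1]
  [ 0, -3]
(up to reordering of blocks).

Per-block formulas:
  For a 2×2 Jordan block J_2(-3): exp(t · J_2(-3)) = e^(-3t)·(I + t·N), where N is the 2×2 nilpotent shift.

After assembling e^{tJ} and conjugating by P, we get:

e^{tB} =
  [-t*exp(-3*t) + exp(-3*t), t*exp(-3*t)]
  [-t*exp(-3*t), t*exp(-3*t) + exp(-3*t)]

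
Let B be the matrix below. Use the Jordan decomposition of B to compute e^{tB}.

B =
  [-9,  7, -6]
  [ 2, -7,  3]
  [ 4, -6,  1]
e^{tB} =
  [3*t^2*exp(-5*t) - 4*t*exp(-5*t) + exp(-5*t), -3*t^2*exp(-5*t) + 7*t*exp(-5*t), 9*t^2*exp(-5*t)/2 - 6*t*exp(-5*t)]
  [2*t*exp(-5*t), -2*t*exp(-5*t) + exp(-5*t), 3*t*exp(-5*t)]
  [-2*t^2*exp(-5*t) + 4*t*exp(-5*t), 2*t^2*exp(-5*t) - 6*t*exp(-5*t), -3*t^2*exp(-5*t) + 6*t*exp(-5*t) + exp(-5*t)]

Strategy: write B = P · J · P⁻¹ where J is a Jordan canonical form, so e^{tB} = P · e^{tJ} · P⁻¹, and e^{tJ} can be computed block-by-block.

B has Jordan form
J =
  [-5,  1,  0]
  [ 0, -5,  1]
  [ 0,  0, -5]
(up to reordering of blocks).

Per-block formulas:
  For a 3×3 Jordan block J_3(-5): exp(t · J_3(-5)) = e^(-5t)·(I + t·N + (t^2/2)·N^2), where N is the 3×3 nilpotent shift.

After assembling e^{tJ} and conjugating by P, we get:

e^{tB} =
  [3*t^2*exp(-5*t) - 4*t*exp(-5*t) + exp(-5*t), -3*t^2*exp(-5*t) + 7*t*exp(-5*t), 9*t^2*exp(-5*t)/2 - 6*t*exp(-5*t)]
  [2*t*exp(-5*t), -2*t*exp(-5*t) + exp(-5*t), 3*t*exp(-5*t)]
  [-2*t^2*exp(-5*t) + 4*t*exp(-5*t), 2*t^2*exp(-5*t) - 6*t*exp(-5*t), -3*t^2*exp(-5*t) + 6*t*exp(-5*t) + exp(-5*t)]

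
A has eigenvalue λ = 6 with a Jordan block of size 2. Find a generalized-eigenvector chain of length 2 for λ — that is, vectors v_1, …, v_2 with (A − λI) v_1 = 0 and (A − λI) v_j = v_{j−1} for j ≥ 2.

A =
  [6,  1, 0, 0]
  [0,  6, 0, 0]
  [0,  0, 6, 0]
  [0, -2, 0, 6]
A Jordan chain for λ = 6 of length 2:
v_1 = (1, 0, 0, -2)ᵀ
v_2 = (0, 1, 0, 0)ᵀ

Let N = A − (6)·I. We want v_2 with N^2 v_2 = 0 but N^1 v_2 ≠ 0; then v_{j-1} := N · v_j for j = 2, …, 2.

Pick v_2 = (0, 1, 0, 0)ᵀ.
Then v_1 = N · v_2 = (1, 0, 0, -2)ᵀ.

Sanity check: (A − (6)·I) v_1 = (0, 0, 0, 0)ᵀ = 0. ✓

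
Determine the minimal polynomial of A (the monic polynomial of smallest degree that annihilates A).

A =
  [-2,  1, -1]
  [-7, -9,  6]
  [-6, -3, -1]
x^3 + 12*x^2 + 48*x + 64

The characteristic polynomial is χ_A(x) = (x + 4)^3, so the eigenvalues are known. The minimal polynomial is
  m_A(x) = Π_λ (x − λ)^{k_λ}
where k_λ is the size of the *largest* Jordan block for λ (equivalently, the smallest k with (A − λI)^k v = 0 for every generalised eigenvector v of λ).

  λ = -4: largest Jordan block has size 3, contributing (x + 4)^3

So m_A(x) = (x + 4)^3 = x^3 + 12*x^2 + 48*x + 64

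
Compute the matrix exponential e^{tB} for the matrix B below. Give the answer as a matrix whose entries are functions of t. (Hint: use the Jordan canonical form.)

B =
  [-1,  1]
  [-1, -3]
e^{tB} =
  [t*exp(-2*t) + exp(-2*t), t*exp(-2*t)]
  [-t*exp(-2*t), -t*exp(-2*t) + exp(-2*t)]

Strategy: write B = P · J · P⁻¹ where J is a Jordan canonical form, so e^{tB} = P · e^{tJ} · P⁻¹, and e^{tJ} can be computed block-by-block.

B has Jordan form
J =
  [-2,  1]
  [ 0, -2]
(up to reordering of blocks).

Per-block formulas:
  For a 2×2 Jordan block J_2(-2): exp(t · J_2(-2)) = e^(-2t)·(I + t·N), where N is the 2×2 nilpotent shift.

After assembling e^{tJ} and conjugating by P, we get:

e^{tB} =
  [t*exp(-2*t) + exp(-2*t), t*exp(-2*t)]
  [-t*exp(-2*t), -t*exp(-2*t) + exp(-2*t)]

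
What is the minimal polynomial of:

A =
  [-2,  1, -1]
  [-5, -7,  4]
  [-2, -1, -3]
x^3 + 12*x^2 + 48*x + 64

The characteristic polynomial is χ_A(x) = (x + 4)^3, so the eigenvalues are known. The minimal polynomial is
  m_A(x) = Π_λ (x − λ)^{k_λ}
where k_λ is the size of the *largest* Jordan block for λ (equivalently, the smallest k with (A − λI)^k v = 0 for every generalised eigenvector v of λ).

  λ = -4: largest Jordan block has size 3, contributing (x + 4)^3

So m_A(x) = (x + 4)^3 = x^3 + 12*x^2 + 48*x + 64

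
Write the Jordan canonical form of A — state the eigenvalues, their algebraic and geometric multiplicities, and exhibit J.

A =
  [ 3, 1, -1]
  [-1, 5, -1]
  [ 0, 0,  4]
J_2(4) ⊕ J_1(4)

The characteristic polynomial is
  det(x·I − A) = x^3 - 12*x^2 + 48*x - 64 = (x - 4)^3

Eigenvalues and multiplicities (the geometric multiplicity of λ is n − rank(A − λI), which equals the number of Jordan blocks for λ):
  λ = 4: algebraic multiplicity = 3, geometric multiplicity = 2

Determining the block sizes for each eigenvalue:
  λ = 4: 2 blocks summing to 3 forces exactly one block of size 2 and the rest size 1 → block sizes [2, 1]

Assembling the blocks gives a Jordan form
J =
  [4, 1, 0]
  [0, 4, 0]
  [0, 0, 4]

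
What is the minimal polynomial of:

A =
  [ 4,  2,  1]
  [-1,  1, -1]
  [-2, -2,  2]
x^3 - 7*x^2 + 16*x - 12

The characteristic polynomial is χ_A(x) = (x - 3)*(x - 2)^2, so the eigenvalues are known. The minimal polynomial is
  m_A(x) = Π_λ (x − λ)^{k_λ}
where k_λ is the size of the *largest* Jordan block for λ (equivalently, the smallest k with (A − λI)^k v = 0 for every generalised eigenvector v of λ).

  λ = 2: largest Jordan block has size 2, contributing (x − 2)^2
  λ = 3: largest Jordan block has size 1, contributing (x − 3)

So m_A(x) = (x - 3)*(x - 2)^2 = x^3 - 7*x^2 + 16*x - 12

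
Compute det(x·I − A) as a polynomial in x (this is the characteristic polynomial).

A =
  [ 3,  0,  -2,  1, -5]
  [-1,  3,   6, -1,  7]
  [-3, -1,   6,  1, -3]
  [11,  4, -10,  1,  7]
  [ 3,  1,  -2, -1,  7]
x^5 - 20*x^4 + 160*x^3 - 640*x^2 + 1280*x - 1024

Expanding det(x·I − A) (e.g. by cofactor expansion or by noting that A is similar to its Jordan form J, which has the same characteristic polynomial as A) gives
  χ_A(x) = x^5 - 20*x^4 + 160*x^3 - 640*x^2 + 1280*x - 1024
which factors as (x - 4)^5. The eigenvalues (with algebraic multiplicities) are λ = 4 with multiplicity 5.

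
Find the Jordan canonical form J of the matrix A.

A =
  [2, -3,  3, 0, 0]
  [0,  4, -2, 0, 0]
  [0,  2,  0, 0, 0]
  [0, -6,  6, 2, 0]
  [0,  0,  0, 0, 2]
J_2(2) ⊕ J_1(2) ⊕ J_1(2) ⊕ J_1(2)

The characteristic polynomial is
  det(x·I − A) = x^5 - 10*x^4 + 40*x^3 - 80*x^2 + 80*x - 32 = (x - 2)^5

Eigenvalues and multiplicities (the geometric multiplicity of λ is n − rank(A − λI), which equals the number of Jordan blocks for λ):
  λ = 2: algebraic multiplicity = 5, geometric multiplicity = 4

Determining the block sizes for each eigenvalue:
  λ = 2: 4 blocks summing to 5 forces exactly one block of size 2 and the rest size 1 → block sizes [2, 1, 1, 1]

Assembling the blocks gives a Jordan form
J =
  [2, 1, 0, 0, 0]
  [0, 2, 0, 0, 0]
  [0, 0, 2, 0, 0]
  [0, 0, 0, 2, 0]
  [0, 0, 0, 0, 2]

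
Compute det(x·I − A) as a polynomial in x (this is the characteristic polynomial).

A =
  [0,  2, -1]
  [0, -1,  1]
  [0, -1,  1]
x^3

Expanding det(x·I − A) (e.g. by cofactor expansion or by noting that A is similar to its Jordan form J, which has the same characteristic polynomial as A) gives
  χ_A(x) = x^3
which factors as x^3. The eigenvalues (with algebraic multiplicities) are λ = 0 with multiplicity 3.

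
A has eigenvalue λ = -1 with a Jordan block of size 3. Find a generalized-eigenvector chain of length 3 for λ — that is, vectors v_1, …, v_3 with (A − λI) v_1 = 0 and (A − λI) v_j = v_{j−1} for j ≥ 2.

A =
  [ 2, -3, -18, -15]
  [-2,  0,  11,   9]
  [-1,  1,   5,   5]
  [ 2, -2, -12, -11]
A Jordan chain for λ = -1 of length 3:
v_1 = (3, -1, -1, 2)ᵀ
v_2 = (3, -2, -1, 2)ᵀ
v_3 = (1, 0, 0, 0)ᵀ

Let N = A − (-1)·I. We want v_3 with N^3 v_3 = 0 but N^2 v_3 ≠ 0; then v_{j-1} := N · v_j for j = 3, …, 2.

Pick v_3 = (1, 0, 0, 0)ᵀ.
Then v_2 = N · v_3 = (3, -2, -1, 2)ᵀ.
Then v_1 = N · v_2 = (3, -1, -1, 2)ᵀ.

Sanity check: (A − (-1)·I) v_1 = (0, 0, 0, 0)ᵀ = 0. ✓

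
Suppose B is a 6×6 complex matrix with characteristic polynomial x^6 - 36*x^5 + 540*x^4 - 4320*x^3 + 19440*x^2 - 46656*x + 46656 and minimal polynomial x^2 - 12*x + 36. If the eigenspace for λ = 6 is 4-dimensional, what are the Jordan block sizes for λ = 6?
Block sizes for λ = 6: [2, 2, 1, 1]

Step 1 — from the characteristic polynomial, algebraic multiplicity of λ = 6 is 6. From dim ker(B − (6)·I) = 4, there are exactly 4 Jordan blocks for λ = 6.
Step 2 — from the minimal polynomial, the factor (x − 6)^2 tells us the largest block for λ = 6 has size 2.
Step 3 — with total size 6, 4 blocks, and largest block 2, the block sizes (in nonincreasing order) are [2, 2, 1, 1].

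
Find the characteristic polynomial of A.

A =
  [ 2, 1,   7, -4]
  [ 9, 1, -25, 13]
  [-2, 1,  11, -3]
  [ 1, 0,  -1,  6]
x^4 - 20*x^3 + 150*x^2 - 500*x + 625

Expanding det(x·I − A) (e.g. by cofactor expansion or by noting that A is similar to its Jordan form J, which has the same characteristic polynomial as A) gives
  χ_A(x) = x^4 - 20*x^3 + 150*x^2 - 500*x + 625
which factors as (x - 5)^4. The eigenvalues (with algebraic multiplicities) are λ = 5 with multiplicity 4.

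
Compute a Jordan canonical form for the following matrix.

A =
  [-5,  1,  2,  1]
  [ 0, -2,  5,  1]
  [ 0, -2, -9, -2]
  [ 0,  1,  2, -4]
J_3(-5) ⊕ J_1(-5)

The characteristic polynomial is
  det(x·I − A) = x^4 + 20*x^3 + 150*x^2 + 500*x + 625 = (x + 5)^4

Eigenvalues and multiplicities (the geometric multiplicity of λ is n − rank(A − λI), which equals the number of Jordan blocks for λ):
  λ = -5: algebraic multiplicity = 4, geometric multiplicity = 2

Determining the block sizes for each eigenvalue:
  λ = -5: with am = 4 and gm = 2, the partition is not yet determined (e.g. several partitions of 4 into 2 parts exist). Let N = A − (-5)·I. Computing rank(N^1) = 2, rank(N^2) = 1, rank(N^3) = 0; the number of blocks of size ≥ j is rank(N^{j−1}) − rank(N^j), giving [2, 1, 1]. So we have 1 block(s) of size 3, 1 block(s) of size 1 → block sizes [3, 1]

Assembling the blocks gives a Jordan form
J =
  [-5,  1,  0,  0]
  [ 0, -5,  1,  0]
  [ 0,  0, -5,  0]
  [ 0,  0,  0, -5]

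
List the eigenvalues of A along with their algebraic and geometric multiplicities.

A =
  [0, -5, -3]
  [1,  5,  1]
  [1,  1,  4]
λ = 3: alg = 3, geom = 1

Step 1 — factor the characteristic polynomial to read off the algebraic multiplicities:
  χ_A(x) = (x - 3)^3

Step 2 — compute geometric multiplicities via the rank-nullity identity g(λ) = n − rank(A − λI):
  rank(A − (3)·I) = 2, so dim ker(A − (3)·I) = n − 2 = 1

Summary:
  λ = 3: algebraic multiplicity = 3, geometric multiplicity = 1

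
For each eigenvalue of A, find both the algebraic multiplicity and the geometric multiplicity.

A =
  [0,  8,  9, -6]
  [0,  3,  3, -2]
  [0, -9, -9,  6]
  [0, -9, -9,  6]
λ = 0: alg = 4, geom = 2

Step 1 — factor the characteristic polynomial to read off the algebraic multiplicities:
  χ_A(x) = x^4

Step 2 — compute geometric multiplicities via the rank-nullity identity g(λ) = n − rank(A − λI):
  rank(A − (0)·I) = 2, so dim ker(A − (0)·I) = n − 2 = 2

Summary:
  λ = 0: algebraic multiplicity = 4, geometric multiplicity = 2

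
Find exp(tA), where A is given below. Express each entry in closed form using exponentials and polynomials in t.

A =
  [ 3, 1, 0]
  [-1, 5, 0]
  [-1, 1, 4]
e^{tA} =
  [-t*exp(4*t) + exp(4*t), t*exp(4*t), 0]
  [-t*exp(4*t), t*exp(4*t) + exp(4*t), 0]
  [-t*exp(4*t), t*exp(4*t), exp(4*t)]

Strategy: write A = P · J · P⁻¹ where J is a Jordan canonical form, so e^{tA} = P · e^{tJ} · P⁻¹, and e^{tJ} can be computed block-by-block.

A has Jordan form
J =
  [4, 1, 0]
  [0, 4, 0]
  [0, 0, 4]
(up to reordering of blocks).

Per-block formulas:
  For a 1×1 block at λ = 4: exp(t · [4]) = [e^(4t)].
  For a 2×2 Jordan block J_2(4): exp(t · J_2(4)) = e^(4t)·(I + t·N), where N is the 2×2 nilpotent shift.

After assembling e^{tJ} and conjugating by P, we get:

e^{tA} =
  [-t*exp(4*t) + exp(4*t), t*exp(4*t), 0]
  [-t*exp(4*t), t*exp(4*t) + exp(4*t), 0]
  [-t*exp(4*t), t*exp(4*t), exp(4*t)]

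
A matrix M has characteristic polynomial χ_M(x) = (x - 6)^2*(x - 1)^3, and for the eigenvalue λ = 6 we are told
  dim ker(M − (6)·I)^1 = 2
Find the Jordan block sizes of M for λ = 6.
Block sizes for λ = 6: [1, 1]

From the dimensions of kernels of powers, the number of Jordan blocks of size at least j is d_j − d_{j−1} where d_j = dim ker(N^j) (with d_0 = 0). Computing the differences gives [2].
The number of blocks of size exactly k is (#blocks of size ≥ k) − (#blocks of size ≥ k + 1), so the partition is: 2 block(s) of size 1.
In nonincreasing order the block sizes are [1, 1].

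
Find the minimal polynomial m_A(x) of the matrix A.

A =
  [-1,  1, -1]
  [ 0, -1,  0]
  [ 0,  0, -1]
x^2 + 2*x + 1

The characteristic polynomial is χ_A(x) = (x + 1)^3, so the eigenvalues are known. The minimal polynomial is
  m_A(x) = Π_λ (x − λ)^{k_λ}
where k_λ is the size of the *largest* Jordan block for λ (equivalently, the smallest k with (A − λI)^k v = 0 for every generalised eigenvector v of λ).

  λ = -1: largest Jordan block has size 2, contributing (x + 1)^2

So m_A(x) = (x + 1)^2 = x^2 + 2*x + 1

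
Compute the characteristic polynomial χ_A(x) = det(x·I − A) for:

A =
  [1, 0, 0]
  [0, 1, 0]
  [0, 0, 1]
x^3 - 3*x^2 + 3*x - 1

Expanding det(x·I − A) (e.g. by cofactor expansion or by noting that A is similar to its Jordan form J, which has the same characteristic polynomial as A) gives
  χ_A(x) = x^3 - 3*x^2 + 3*x - 1
which factors as (x - 1)^3. The eigenvalues (with algebraic multiplicities) are λ = 1 with multiplicity 3.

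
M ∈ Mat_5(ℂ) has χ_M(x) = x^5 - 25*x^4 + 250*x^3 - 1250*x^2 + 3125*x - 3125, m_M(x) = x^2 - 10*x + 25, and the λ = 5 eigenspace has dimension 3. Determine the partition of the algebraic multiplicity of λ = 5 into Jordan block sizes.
Block sizes for λ = 5: [2, 2, 1]

Step 1 — from the characteristic polynomial, algebraic multiplicity of λ = 5 is 5. From dim ker(M − (5)·I) = 3, there are exactly 3 Jordan blocks for λ = 5.
Step 2 — from the minimal polynomial, the factor (x − 5)^2 tells us the largest block for λ = 5 has size 2.
Step 3 — with total size 5, 3 blocks, and largest block 2, the block sizes (in nonincreasing order) are [2, 2, 1].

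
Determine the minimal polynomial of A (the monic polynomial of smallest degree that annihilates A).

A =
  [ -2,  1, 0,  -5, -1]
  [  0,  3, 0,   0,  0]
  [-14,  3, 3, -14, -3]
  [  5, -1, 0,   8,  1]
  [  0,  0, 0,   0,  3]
x^2 - 6*x + 9

The characteristic polynomial is χ_A(x) = (x - 3)^5, so the eigenvalues are known. The minimal polynomial is
  m_A(x) = Π_λ (x − λ)^{k_λ}
where k_λ is the size of the *largest* Jordan block for λ (equivalently, the smallest k with (A − λI)^k v = 0 for every generalised eigenvector v of λ).

  λ = 3: largest Jordan block has size 2, contributing (x − 3)^2

So m_A(x) = (x - 3)^2 = x^2 - 6*x + 9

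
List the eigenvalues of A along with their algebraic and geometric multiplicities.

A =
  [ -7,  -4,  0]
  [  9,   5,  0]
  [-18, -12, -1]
λ = -1: alg = 3, geom = 2

Step 1 — factor the characteristic polynomial to read off the algebraic multiplicities:
  χ_A(x) = (x + 1)^3

Step 2 — compute geometric multiplicities via the rank-nullity identity g(λ) = n − rank(A − λI):
  rank(A − (-1)·I) = 1, so dim ker(A − (-1)·I) = n − 1 = 2

Summary:
  λ = -1: algebraic multiplicity = 3, geometric multiplicity = 2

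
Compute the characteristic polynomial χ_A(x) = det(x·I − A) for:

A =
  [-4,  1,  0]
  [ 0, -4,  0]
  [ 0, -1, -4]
x^3 + 12*x^2 + 48*x + 64

Expanding det(x·I − A) (e.g. by cofactor expansion or by noting that A is similar to its Jordan form J, which has the same characteristic polynomial as A) gives
  χ_A(x) = x^3 + 12*x^2 + 48*x + 64
which factors as (x + 4)^3. The eigenvalues (with algebraic multiplicities) are λ = -4 with multiplicity 3.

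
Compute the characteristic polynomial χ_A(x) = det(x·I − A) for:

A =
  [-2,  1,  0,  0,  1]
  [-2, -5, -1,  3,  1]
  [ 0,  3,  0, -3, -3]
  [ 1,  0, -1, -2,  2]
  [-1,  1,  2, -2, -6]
x^5 + 15*x^4 + 90*x^3 + 270*x^2 + 405*x + 243

Expanding det(x·I − A) (e.g. by cofactor expansion or by noting that A is similar to its Jordan form J, which has the same characteristic polynomial as A) gives
  χ_A(x) = x^5 + 15*x^4 + 90*x^3 + 270*x^2 + 405*x + 243
which factors as (x + 3)^5. The eigenvalues (with algebraic multiplicities) are λ = -3 with multiplicity 5.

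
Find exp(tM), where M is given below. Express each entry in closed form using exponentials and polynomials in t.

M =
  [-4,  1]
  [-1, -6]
e^{tM} =
  [t*exp(-5*t) + exp(-5*t), t*exp(-5*t)]
  [-t*exp(-5*t), -t*exp(-5*t) + exp(-5*t)]

Strategy: write M = P · J · P⁻¹ where J is a Jordan canonical form, so e^{tM} = P · e^{tJ} · P⁻¹, and e^{tJ} can be computed block-by-block.

M has Jordan form
J =
  [-5,  1]
  [ 0, -5]
(up to reordering of blocks).

Per-block formulas:
  For a 2×2 Jordan block J_2(-5): exp(t · J_2(-5)) = e^(-5t)·(I + t·N), where N is the 2×2 nilpotent shift.

After assembling e^{tJ} and conjugating by P, we get:

e^{tM} =
  [t*exp(-5*t) + exp(-5*t), t*exp(-5*t)]
  [-t*exp(-5*t), -t*exp(-5*t) + exp(-5*t)]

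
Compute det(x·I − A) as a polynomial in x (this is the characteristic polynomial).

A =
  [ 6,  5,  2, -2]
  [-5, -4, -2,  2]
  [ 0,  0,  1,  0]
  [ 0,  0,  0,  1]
x^4 - 4*x^3 + 6*x^2 - 4*x + 1

Expanding det(x·I − A) (e.g. by cofactor expansion or by noting that A is similar to its Jordan form J, which has the same characteristic polynomial as A) gives
  χ_A(x) = x^4 - 4*x^3 + 6*x^2 - 4*x + 1
which factors as (x - 1)^4. The eigenvalues (with algebraic multiplicities) are λ = 1 with multiplicity 4.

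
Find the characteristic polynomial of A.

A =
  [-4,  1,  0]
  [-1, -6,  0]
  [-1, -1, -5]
x^3 + 15*x^2 + 75*x + 125

Expanding det(x·I − A) (e.g. by cofactor expansion or by noting that A is similar to its Jordan form J, which has the same characteristic polynomial as A) gives
  χ_A(x) = x^3 + 15*x^2 + 75*x + 125
which factors as (x + 5)^3. The eigenvalues (with algebraic multiplicities) are λ = -5 with multiplicity 3.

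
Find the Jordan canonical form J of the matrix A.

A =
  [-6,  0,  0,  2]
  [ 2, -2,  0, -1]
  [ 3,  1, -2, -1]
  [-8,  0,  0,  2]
J_3(-2) ⊕ J_1(-2)

The characteristic polynomial is
  det(x·I − A) = x^4 + 8*x^3 + 24*x^2 + 32*x + 16 = (x + 2)^4

Eigenvalues and multiplicities (the geometric multiplicity of λ is n − rank(A − λI), which equals the number of Jordan blocks for λ):
  λ = -2: algebraic multiplicity = 4, geometric multiplicity = 2

Determining the block sizes for each eigenvalue:
  λ = -2: with am = 4 and gm = 2, the partition is not yet determined (e.g. several partitions of 4 into 2 parts exist). Let N = A − (-2)·I. Computing rank(N^1) = 2, rank(N^2) = 1, rank(N^3) = 0; the number of blocks of size ≥ j is rank(N^{j−1}) − rank(N^j), giving [2, 1, 1]. So we have 1 block(s) of size 3, 1 block(s) of size 1 → block sizes [3, 1]

Assembling the blocks gives a Jordan form
J =
  [-2,  1,  0,  0]
  [ 0, -2,  1,  0]
  [ 0,  0, -2,  0]
  [ 0,  0,  0, -2]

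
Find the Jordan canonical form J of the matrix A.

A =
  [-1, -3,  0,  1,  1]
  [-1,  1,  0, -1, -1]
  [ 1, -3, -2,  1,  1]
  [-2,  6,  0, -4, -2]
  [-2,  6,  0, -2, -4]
J_2(-2) ⊕ J_1(-2) ⊕ J_1(-2) ⊕ J_1(-2)

The characteristic polynomial is
  det(x·I − A) = x^5 + 10*x^4 + 40*x^3 + 80*x^2 + 80*x + 32 = (x + 2)^5

Eigenvalues and multiplicities (the geometric multiplicity of λ is n − rank(A − λI), which equals the number of Jordan blocks for λ):
  λ = -2: algebraic multiplicity = 5, geometric multiplicity = 4

Determining the block sizes for each eigenvalue:
  λ = -2: 4 blocks summing to 5 forces exactly one block of size 2 and the rest size 1 → block sizes [2, 1, 1, 1]

Assembling the blocks gives a Jordan form
J =
  [-2,  1,  0,  0,  0]
  [ 0, -2,  0,  0,  0]
  [ 0,  0, -2,  0,  0]
  [ 0,  0,  0, -2,  0]
  [ 0,  0,  0,  0, -2]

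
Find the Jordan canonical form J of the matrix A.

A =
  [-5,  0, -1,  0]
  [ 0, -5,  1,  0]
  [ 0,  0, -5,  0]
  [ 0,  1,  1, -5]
J_3(-5) ⊕ J_1(-5)

The characteristic polynomial is
  det(x·I − A) = x^4 + 20*x^3 + 150*x^2 + 500*x + 625 = (x + 5)^4

Eigenvalues and multiplicities (the geometric multiplicity of λ is n − rank(A − λI), which equals the number of Jordan blocks for λ):
  λ = -5: algebraic multiplicity = 4, geometric multiplicity = 2

Determining the block sizes for each eigenvalue:
  λ = -5: with am = 4 and gm = 2, the partition is not yet determined (e.g. several partitions of 4 into 2 parts exist). Let N = A − (-5)·I. Computing rank(N^1) = 2, rank(N^2) = 1, rank(N^3) = 0; the number of blocks of size ≥ j is rank(N^{j−1}) − rank(N^j), giving [2, 1, 1]. So we have 1 block(s) of size 3, 1 block(s) of size 1 → block sizes [3, 1]

Assembling the blocks gives a Jordan form
J =
  [-5,  1,  0,  0]
  [ 0, -5,  1,  0]
  [ 0,  0, -5,  0]
  [ 0,  0,  0, -5]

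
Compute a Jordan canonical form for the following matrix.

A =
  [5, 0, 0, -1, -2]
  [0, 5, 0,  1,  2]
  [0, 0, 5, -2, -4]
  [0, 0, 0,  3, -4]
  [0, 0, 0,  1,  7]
J_2(5) ⊕ J_1(5) ⊕ J_1(5) ⊕ J_1(5)

The characteristic polynomial is
  det(x·I − A) = x^5 - 25*x^4 + 250*x^3 - 1250*x^2 + 3125*x - 3125 = (x - 5)^5

Eigenvalues and multiplicities (the geometric multiplicity of λ is n − rank(A − λI), which equals the number of Jordan blocks for λ):
  λ = 5: algebraic multiplicity = 5, geometric multiplicity = 4

Determining the block sizes for each eigenvalue:
  λ = 5: 4 blocks summing to 5 forces exactly one block of size 2 and the rest size 1 → block sizes [2, 1, 1, 1]

Assembling the blocks gives a Jordan form
J =
  [5, 1, 0, 0, 0]
  [0, 5, 0, 0, 0]
  [0, 0, 5, 0, 0]
  [0, 0, 0, 5, 0]
  [0, 0, 0, 0, 5]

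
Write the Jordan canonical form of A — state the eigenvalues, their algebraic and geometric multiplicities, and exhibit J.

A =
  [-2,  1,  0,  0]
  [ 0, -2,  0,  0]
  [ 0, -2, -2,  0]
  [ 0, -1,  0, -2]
J_2(-2) ⊕ J_1(-2) ⊕ J_1(-2)

The characteristic polynomial is
  det(x·I − A) = x^4 + 8*x^3 + 24*x^2 + 32*x + 16 = (x + 2)^4

Eigenvalues and multiplicities (the geometric multiplicity of λ is n − rank(A − λI), which equals the number of Jordan blocks for λ):
  λ = -2: algebraic multiplicity = 4, geometric multiplicity = 3

Determining the block sizes for each eigenvalue:
  λ = -2: 3 blocks summing to 4 forces exactly one block of size 2 and the rest size 1 → block sizes [2, 1, 1]

Assembling the blocks gives a Jordan form
J =
  [-2,  1,  0,  0]
  [ 0, -2,  0,  0]
  [ 0,  0, -2,  0]
  [ 0,  0,  0, -2]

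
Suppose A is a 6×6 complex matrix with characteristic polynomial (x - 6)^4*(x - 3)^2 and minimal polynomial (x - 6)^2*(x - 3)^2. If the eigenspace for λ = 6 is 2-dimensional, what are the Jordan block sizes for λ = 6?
Block sizes for λ = 6: [2, 2]

Step 1 — from the characteristic polynomial, algebraic multiplicity of λ = 6 is 4. From dim ker(A − (6)·I) = 2, there are exactly 2 Jordan blocks for λ = 6.
Step 2 — from the minimal polynomial, the factor (x − 6)^2 tells us the largest block for λ = 6 has size 2.
Step 3 — with total size 4, 2 blocks, and largest block 2, the block sizes (in nonincreasing order) are [2, 2].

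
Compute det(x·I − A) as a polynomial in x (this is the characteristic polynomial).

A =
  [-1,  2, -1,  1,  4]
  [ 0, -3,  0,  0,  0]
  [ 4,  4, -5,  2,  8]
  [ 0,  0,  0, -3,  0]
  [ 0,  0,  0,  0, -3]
x^5 + 15*x^4 + 90*x^3 + 270*x^2 + 405*x + 243

Expanding det(x·I − A) (e.g. by cofactor expansion or by noting that A is similar to its Jordan form J, which has the same characteristic polynomial as A) gives
  χ_A(x) = x^5 + 15*x^4 + 90*x^3 + 270*x^2 + 405*x + 243
which factors as (x + 3)^5. The eigenvalues (with algebraic multiplicities) are λ = -3 with multiplicity 5.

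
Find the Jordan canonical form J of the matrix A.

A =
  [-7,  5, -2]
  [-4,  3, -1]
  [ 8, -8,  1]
J_3(-1)

The characteristic polynomial is
  det(x·I − A) = x^3 + 3*x^2 + 3*x + 1 = (x + 1)^3

Eigenvalues and multiplicities (the geometric multiplicity of λ is n − rank(A − λI), which equals the number of Jordan blocks for λ):
  λ = -1: algebraic multiplicity = 3, geometric multiplicity = 1

Determining the block sizes for each eigenvalue:
  λ = -1: one block (gm = 1), so the single block has size am = 3 → block sizes [3]

Assembling the blocks gives a Jordan form
J =
  [-1,  1,  0]
  [ 0, -1,  1]
  [ 0,  0, -1]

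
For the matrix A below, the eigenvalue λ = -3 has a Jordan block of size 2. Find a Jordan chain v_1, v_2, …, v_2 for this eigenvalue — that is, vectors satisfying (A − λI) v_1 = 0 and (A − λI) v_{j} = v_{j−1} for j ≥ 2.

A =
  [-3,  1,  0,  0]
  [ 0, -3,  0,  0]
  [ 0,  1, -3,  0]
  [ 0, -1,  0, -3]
A Jordan chain for λ = -3 of length 2:
v_1 = (1, 0, 1, -1)ᵀ
v_2 = (0, 1, 0, 0)ᵀ

Let N = A − (-3)·I. We want v_2 with N^2 v_2 = 0 but N^1 v_2 ≠ 0; then v_{j-1} := N · v_j for j = 2, …, 2.

Pick v_2 = (0, 1, 0, 0)ᵀ.
Then v_1 = N · v_2 = (1, 0, 1, -1)ᵀ.

Sanity check: (A − (-3)·I) v_1 = (0, 0, 0, 0)ᵀ = 0. ✓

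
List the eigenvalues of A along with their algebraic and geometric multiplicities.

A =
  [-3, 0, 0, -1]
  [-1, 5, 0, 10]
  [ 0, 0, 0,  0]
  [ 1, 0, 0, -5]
λ = -4: alg = 2, geom = 1; λ = 0: alg = 1, geom = 1; λ = 5: alg = 1, geom = 1

Step 1 — factor the characteristic polynomial to read off the algebraic multiplicities:
  χ_A(x) = x*(x - 5)*(x + 4)^2

Step 2 — compute geometric multiplicities via the rank-nullity identity g(λ) = n − rank(A − λI):
  rank(A − (-4)·I) = 3, so dim ker(A − (-4)·I) = n − 3 = 1
  rank(A − (0)·I) = 3, so dim ker(A − (0)·I) = n − 3 = 1
  rank(A − (5)·I) = 3, so dim ker(A − (5)·I) = n − 3 = 1

Summary:
  λ = -4: algebraic multiplicity = 2, geometric multiplicity = 1
  λ = 0: algebraic multiplicity = 1, geometric multiplicity = 1
  λ = 5: algebraic multiplicity = 1, geometric multiplicity = 1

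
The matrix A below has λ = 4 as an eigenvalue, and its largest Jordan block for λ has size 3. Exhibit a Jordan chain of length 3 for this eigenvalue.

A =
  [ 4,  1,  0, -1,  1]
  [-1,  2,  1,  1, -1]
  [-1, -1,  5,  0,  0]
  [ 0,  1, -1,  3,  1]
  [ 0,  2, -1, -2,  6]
A Jordan chain for λ = 4 of length 3:
v_1 = (-1, 1, 0, 0, -1)ᵀ
v_2 = (0, -1, -1, 0, 0)ᵀ
v_3 = (1, 0, 0, 0, 0)ᵀ

Let N = A − (4)·I. We want v_3 with N^3 v_3 = 0 but N^2 v_3 ≠ 0; then v_{j-1} := N · v_j for j = 3, …, 2.

Pick v_3 = (1, 0, 0, 0, 0)ᵀ.
Then v_2 = N · v_3 = (0, -1, -1, 0, 0)ᵀ.
Then v_1 = N · v_2 = (-1, 1, 0, 0, -1)ᵀ.

Sanity check: (A − (4)·I) v_1 = (0, 0, 0, 0, 0)ᵀ = 0. ✓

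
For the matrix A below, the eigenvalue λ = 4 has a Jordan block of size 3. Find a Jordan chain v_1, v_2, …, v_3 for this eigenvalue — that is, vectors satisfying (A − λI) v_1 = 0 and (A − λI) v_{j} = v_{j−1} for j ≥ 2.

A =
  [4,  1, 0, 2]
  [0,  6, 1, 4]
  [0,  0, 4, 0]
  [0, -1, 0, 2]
A Jordan chain for λ = 4 of length 3:
v_1 = (1, 2, 0, -1)ᵀ
v_2 = (0, 1, 0, 0)ᵀ
v_3 = (0, 0, 1, 0)ᵀ

Let N = A − (4)·I. We want v_3 with N^3 v_3 = 0 but N^2 v_3 ≠ 0; then v_{j-1} := N · v_j for j = 3, …, 2.

Pick v_3 = (0, 0, 1, 0)ᵀ.
Then v_2 = N · v_3 = (0, 1, 0, 0)ᵀ.
Then v_1 = N · v_2 = (1, 2, 0, -1)ᵀ.

Sanity check: (A − (4)·I) v_1 = (0, 0, 0, 0)ᵀ = 0. ✓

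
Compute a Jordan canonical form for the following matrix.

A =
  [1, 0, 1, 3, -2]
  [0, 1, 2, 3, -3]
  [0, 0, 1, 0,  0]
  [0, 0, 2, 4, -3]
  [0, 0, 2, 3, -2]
J_3(1) ⊕ J_1(1) ⊕ J_1(1)

The characteristic polynomial is
  det(x·I − A) = x^5 - 5*x^4 + 10*x^3 - 10*x^2 + 5*x - 1 = (x - 1)^5

Eigenvalues and multiplicities (the geometric multiplicity of λ is n − rank(A − λI), which equals the number of Jordan blocks for λ):
  λ = 1: algebraic multiplicity = 5, geometric multiplicity = 3

Determining the block sizes for each eigenvalue:
  λ = 1: with am = 5 and gm = 3, the partition is not yet determined (e.g. several partitions of 5 into 3 parts exist). Let N = A − (1)·I. Computing rank(N^1) = 2, rank(N^2) = 1, rank(N^3) = 0; the number of blocks of size ≥ j is rank(N^{j−1}) − rank(N^j), giving [3, 1, 1]. So we have 1 block(s) of size 3, 2 block(s) of size 1 → block sizes [3, 1, 1]

Assembling the blocks gives a Jordan form
J =
  [1, 1, 0, 0, 0]
  [0, 1, 1, 0, 0]
  [0, 0, 1, 0, 0]
  [0, 0, 0, 1, 0]
  [0, 0, 0, 0, 1]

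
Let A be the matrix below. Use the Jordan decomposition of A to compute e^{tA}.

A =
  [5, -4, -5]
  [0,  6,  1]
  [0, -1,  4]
e^{tA} =
  [exp(5*t), t^2*exp(5*t)/2 - 4*t*exp(5*t), t^2*exp(5*t)/2 - 5*t*exp(5*t)]
  [0, t*exp(5*t) + exp(5*t), t*exp(5*t)]
  [0, -t*exp(5*t), -t*exp(5*t) + exp(5*t)]

Strategy: write A = P · J · P⁻¹ where J is a Jordan canonical form, so e^{tA} = P · e^{tJ} · P⁻¹, and e^{tJ} can be computed block-by-block.

A has Jordan form
J =
  [5, 1, 0]
  [0, 5, 1]
  [0, 0, 5]
(up to reordering of blocks).

Per-block formulas:
  For a 3×3 Jordan block J_3(5): exp(t · J_3(5)) = e^(5t)·(I + t·N + (t^2/2)·N^2), where N is the 3×3 nilpotent shift.

After assembling e^{tJ} and conjugating by P, we get:

e^{tA} =
  [exp(5*t), t^2*exp(5*t)/2 - 4*t*exp(5*t), t^2*exp(5*t)/2 - 5*t*exp(5*t)]
  [0, t*exp(5*t) + exp(5*t), t*exp(5*t)]
  [0, -t*exp(5*t), -t*exp(5*t) + exp(5*t)]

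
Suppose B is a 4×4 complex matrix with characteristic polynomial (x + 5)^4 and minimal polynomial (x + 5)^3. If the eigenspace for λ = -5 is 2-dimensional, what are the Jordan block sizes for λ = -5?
Block sizes for λ = -5: [3, 1]

Step 1 — from the characteristic polynomial, algebraic multiplicity of λ = -5 is 4. From dim ker(B − (-5)·I) = 2, there are exactly 2 Jordan blocks for λ = -5.
Step 2 — from the minimal polynomial, the factor (x + 5)^3 tells us the largest block for λ = -5 has size 3.
Step 3 — with total size 4, 2 blocks, and largest block 3, the block sizes (in nonincreasing order) are [3, 1].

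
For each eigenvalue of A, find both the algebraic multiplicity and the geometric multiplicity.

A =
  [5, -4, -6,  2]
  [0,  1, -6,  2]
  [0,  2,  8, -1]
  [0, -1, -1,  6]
λ = 5: alg = 4, geom = 2

Step 1 — factor the characteristic polynomial to read off the algebraic multiplicities:
  χ_A(x) = (x - 5)^4

Step 2 — compute geometric multiplicities via the rank-nullity identity g(λ) = n − rank(A − λI):
  rank(A − (5)·I) = 2, so dim ker(A − (5)·I) = n − 2 = 2

Summary:
  λ = 5: algebraic multiplicity = 4, geometric multiplicity = 2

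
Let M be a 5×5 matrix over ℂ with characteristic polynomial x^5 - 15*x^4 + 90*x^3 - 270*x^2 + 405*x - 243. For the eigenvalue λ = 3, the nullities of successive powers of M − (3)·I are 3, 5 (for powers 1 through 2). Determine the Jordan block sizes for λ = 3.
Block sizes for λ = 3: [2, 2, 1]

From the dimensions of kernels of powers, the number of Jordan blocks of size at least j is d_j − d_{j−1} where d_j = dim ker(N^j) (with d_0 = 0). Computing the differences gives [3, 2].
The number of blocks of size exactly k is (#blocks of size ≥ k) − (#blocks of size ≥ k + 1), so the partition is: 1 block(s) of size 1, 2 block(s) of size 2.
In nonincreasing order the block sizes are [2, 2, 1].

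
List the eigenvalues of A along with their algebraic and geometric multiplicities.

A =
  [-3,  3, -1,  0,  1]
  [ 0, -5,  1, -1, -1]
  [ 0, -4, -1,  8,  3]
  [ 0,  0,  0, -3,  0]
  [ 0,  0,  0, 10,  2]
λ = -3: alg = 4, geom = 2; λ = 2: alg = 1, geom = 1

Step 1 — factor the characteristic polynomial to read off the algebraic multiplicities:
  χ_A(x) = (x - 2)*(x + 3)^4

Step 2 — compute geometric multiplicities via the rank-nullity identity g(λ) = n − rank(A − λI):
  rank(A − (-3)·I) = 3, so dim ker(A − (-3)·I) = n − 3 = 2
  rank(A − (2)·I) = 4, so dim ker(A − (2)·I) = n − 4 = 1

Summary:
  λ = -3: algebraic multiplicity = 4, geometric multiplicity = 2
  λ = 2: algebraic multiplicity = 1, geometric multiplicity = 1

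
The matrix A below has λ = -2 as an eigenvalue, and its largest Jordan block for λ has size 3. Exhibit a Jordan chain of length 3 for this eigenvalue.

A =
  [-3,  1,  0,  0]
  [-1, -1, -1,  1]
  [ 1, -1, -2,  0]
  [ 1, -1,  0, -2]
A Jordan chain for λ = -2 of length 3:
v_1 = (-1, -1, 1, 1)ᵀ
v_2 = (0, -1, 0, 0)ᵀ
v_3 = (0, 0, 1, 0)ᵀ

Let N = A − (-2)·I. We want v_3 with N^3 v_3 = 0 but N^2 v_3 ≠ 0; then v_{j-1} := N · v_j for j = 3, …, 2.

Pick v_3 = (0, 0, 1, 0)ᵀ.
Then v_2 = N · v_3 = (0, -1, 0, 0)ᵀ.
Then v_1 = N · v_2 = (-1, -1, 1, 1)ᵀ.

Sanity check: (A − (-2)·I) v_1 = (0, 0, 0, 0)ᵀ = 0. ✓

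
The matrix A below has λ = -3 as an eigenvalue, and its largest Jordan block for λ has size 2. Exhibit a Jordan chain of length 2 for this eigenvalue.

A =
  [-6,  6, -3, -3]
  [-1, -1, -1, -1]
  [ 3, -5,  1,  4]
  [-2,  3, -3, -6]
A Jordan chain for λ = -3 of length 2:
v_1 = (-3, -1, 3, -2)ᵀ
v_2 = (1, 0, 0, 0)ᵀ

Let N = A − (-3)·I. We want v_2 with N^2 v_2 = 0 but N^1 v_2 ≠ 0; then v_{j-1} := N · v_j for j = 2, …, 2.

Pick v_2 = (1, 0, 0, 0)ᵀ.
Then v_1 = N · v_2 = (-3, -1, 3, -2)ᵀ.

Sanity check: (A − (-3)·I) v_1 = (0, 0, 0, 0)ᵀ = 0. ✓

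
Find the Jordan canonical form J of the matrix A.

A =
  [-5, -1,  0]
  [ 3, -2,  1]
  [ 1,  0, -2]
J_3(-3)

The characteristic polynomial is
  det(x·I − A) = x^3 + 9*x^2 + 27*x + 27 = (x + 3)^3

Eigenvalues and multiplicities (the geometric multiplicity of λ is n − rank(A − λI), which equals the number of Jordan blocks for λ):
  λ = -3: algebraic multiplicity = 3, geometric multiplicity = 1

Determining the block sizes for each eigenvalue:
  λ = -3: one block (gm = 1), so the single block has size am = 3 → block sizes [3]

Assembling the blocks gives a Jordan form
J =
  [-3,  1,  0]
  [ 0, -3,  1]
  [ 0,  0, -3]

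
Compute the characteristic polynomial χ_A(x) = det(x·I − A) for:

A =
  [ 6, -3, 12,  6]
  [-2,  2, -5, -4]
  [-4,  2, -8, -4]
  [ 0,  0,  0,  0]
x^4

Expanding det(x·I − A) (e.g. by cofactor expansion or by noting that A is similar to its Jordan form J, which has the same characteristic polynomial as A) gives
  χ_A(x) = x^4
which factors as x^4. The eigenvalues (with algebraic multiplicities) are λ = 0 with multiplicity 4.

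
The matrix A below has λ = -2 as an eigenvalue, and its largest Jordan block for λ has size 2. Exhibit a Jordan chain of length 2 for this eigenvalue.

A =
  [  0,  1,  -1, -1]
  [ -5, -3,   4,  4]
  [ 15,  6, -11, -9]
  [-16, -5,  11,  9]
A Jordan chain for λ = -2 of length 2:
v_1 = (1, -1, 6, -5)ᵀ
v_2 = (0, 1, 0, 0)ᵀ

Let N = A − (-2)·I. We want v_2 with N^2 v_2 = 0 but N^1 v_2 ≠ 0; then v_{j-1} := N · v_j for j = 2, …, 2.

Pick v_2 = (0, 1, 0, 0)ᵀ.
Then v_1 = N · v_2 = (1, -1, 6, -5)ᵀ.

Sanity check: (A − (-2)·I) v_1 = (0, 0, 0, 0)ᵀ = 0. ✓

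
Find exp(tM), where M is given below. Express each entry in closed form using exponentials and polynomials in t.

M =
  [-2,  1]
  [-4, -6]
e^{tM} =
  [2*t*exp(-4*t) + exp(-4*t), t*exp(-4*t)]
  [-4*t*exp(-4*t), -2*t*exp(-4*t) + exp(-4*t)]

Strategy: write M = P · J · P⁻¹ where J is a Jordan canonical form, so e^{tM} = P · e^{tJ} · P⁻¹, and e^{tJ} can be computed block-by-block.

M has Jordan form
J =
  [-4,  1]
  [ 0, -4]
(up to reordering of blocks).

Per-block formulas:
  For a 2×2 Jordan block J_2(-4): exp(t · J_2(-4)) = e^(-4t)·(I + t·N), where N is the 2×2 nilpotent shift.

After assembling e^{tJ} and conjugating by P, we get:

e^{tM} =
  [2*t*exp(-4*t) + exp(-4*t), t*exp(-4*t)]
  [-4*t*exp(-4*t), -2*t*exp(-4*t) + exp(-4*t)]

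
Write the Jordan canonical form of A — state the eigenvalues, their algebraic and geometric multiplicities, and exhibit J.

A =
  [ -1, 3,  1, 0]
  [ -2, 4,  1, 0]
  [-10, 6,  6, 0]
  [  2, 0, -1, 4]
J_1(1) ⊕ J_2(4) ⊕ J_1(4)

The characteristic polynomial is
  det(x·I − A) = x^4 - 13*x^3 + 60*x^2 - 112*x + 64 = (x - 4)^3*(x - 1)

Eigenvalues and multiplicities (the geometric multiplicity of λ is n − rank(A − λI), which equals the number of Jordan blocks for λ):
  λ = 1: algebraic multiplicity = 1, geometric multiplicity = 1
  λ = 4: algebraic multiplicity = 3, geometric multiplicity = 2

Determining the block sizes for each eigenvalue:
  λ = 1: one block (gm = 1), so the single block has size am = 1 → block sizes [1]
  λ = 4: 2 blocks summing to 3 forces exactly one block of size 2 and the rest size 1 → block sizes [2, 1]

Assembling the blocks gives a Jordan form
J =
  [1, 0, 0, 0]
  [0, 4, 1, 0]
  [0, 0, 4, 0]
  [0, 0, 0, 4]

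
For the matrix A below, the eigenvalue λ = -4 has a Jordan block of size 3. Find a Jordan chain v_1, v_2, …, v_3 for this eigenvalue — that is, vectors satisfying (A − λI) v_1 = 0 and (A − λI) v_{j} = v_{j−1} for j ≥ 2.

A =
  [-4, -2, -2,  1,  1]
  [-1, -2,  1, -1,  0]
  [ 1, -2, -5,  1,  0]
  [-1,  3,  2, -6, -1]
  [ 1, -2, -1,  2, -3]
A Jordan chain for λ = -4 of length 3:
v_1 = (1, 1, -1, 0, 0)ᵀ
v_2 = (-2, 2, -2, 3, -2)ᵀ
v_3 = (0, 1, 0, 0, 0)ᵀ

Let N = A − (-4)·I. We want v_3 with N^3 v_3 = 0 but N^2 v_3 ≠ 0; then v_{j-1} := N · v_j for j = 3, …, 2.

Pick v_3 = (0, 1, 0, 0, 0)ᵀ.
Then v_2 = N · v_3 = (-2, 2, -2, 3, -2)ᵀ.
Then v_1 = N · v_2 = (1, 1, -1, 0, 0)ᵀ.

Sanity check: (A − (-4)·I) v_1 = (0, 0, 0, 0, 0)ᵀ = 0. ✓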